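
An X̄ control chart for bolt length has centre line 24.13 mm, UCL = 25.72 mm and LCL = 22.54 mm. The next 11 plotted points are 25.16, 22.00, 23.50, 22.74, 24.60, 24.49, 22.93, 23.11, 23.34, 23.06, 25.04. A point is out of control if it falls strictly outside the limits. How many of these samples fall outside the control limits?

Compare each point to [22.54, 25.72]: sample 2 = 22.00 < LCL.

1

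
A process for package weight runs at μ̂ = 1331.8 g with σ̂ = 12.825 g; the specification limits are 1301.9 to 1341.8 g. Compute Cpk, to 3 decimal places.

0.260

Cpu = (USL − μ̂) / (3σ̂) = (1341.8 − 1331.8) / (3 × 12.825) = 0.2599; Cpl = (μ̂ − LSL) / (3σ̂) = (1331.8 − 1301.9) / (3 × 12.825) = 0.7771; Cpk = min(Cpu, Cpl) = 0.2599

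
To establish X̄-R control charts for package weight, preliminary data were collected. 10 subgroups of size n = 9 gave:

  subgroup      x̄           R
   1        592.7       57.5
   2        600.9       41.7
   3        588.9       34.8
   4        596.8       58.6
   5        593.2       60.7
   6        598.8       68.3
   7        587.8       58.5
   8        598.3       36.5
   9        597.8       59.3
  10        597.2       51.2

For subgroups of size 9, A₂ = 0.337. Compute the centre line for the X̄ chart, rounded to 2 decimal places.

X̄̄ = (592.7 + 600.9 + 588.9 + 596.8 + 593.2 + 598.8 + 587.8 + 598.3 + 597.8 + 597.2) / 10 = 5952.4000 / 10 = 595.2400
CL = X̄̄ = 595.2400

595.24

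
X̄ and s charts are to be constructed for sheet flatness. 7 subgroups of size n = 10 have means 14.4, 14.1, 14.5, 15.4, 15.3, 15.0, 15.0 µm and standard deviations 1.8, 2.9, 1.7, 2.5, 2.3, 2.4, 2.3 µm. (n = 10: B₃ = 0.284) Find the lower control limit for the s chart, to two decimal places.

0.65

s̄ = (1.8 + 2.9 + 1.7 + 2.5 + 2.3 + 2.4 + 2.3) / 7 = 2.2714
LCL_s = B₃·s̄ = 0.284 × 2.2714 = 0.6451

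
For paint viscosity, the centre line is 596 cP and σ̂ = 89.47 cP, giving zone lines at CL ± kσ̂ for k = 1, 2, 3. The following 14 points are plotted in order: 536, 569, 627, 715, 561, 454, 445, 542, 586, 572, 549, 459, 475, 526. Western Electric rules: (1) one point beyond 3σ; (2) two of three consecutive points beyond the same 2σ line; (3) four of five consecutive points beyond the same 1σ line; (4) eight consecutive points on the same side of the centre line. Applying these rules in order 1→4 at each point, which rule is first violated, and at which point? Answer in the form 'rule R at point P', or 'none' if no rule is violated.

rule 4 at point 12

Zone of each point (C = within 1σ̂, B = 1σ̂–2σ̂, A = 2σ̂–3σ̂, * = beyond 3σ̂; sign = side of CL): 1:-C, 2:-C, 3:+C, 4:+B, 5:-C, 6:-B, 7:-B, 8:-C, 9:-C, 10:-C, 11:-C, 12:-B, 13:-B, 14:-C
Rule 4 (eight consecutive points on the same side of the centre line) is satisfied at point 12.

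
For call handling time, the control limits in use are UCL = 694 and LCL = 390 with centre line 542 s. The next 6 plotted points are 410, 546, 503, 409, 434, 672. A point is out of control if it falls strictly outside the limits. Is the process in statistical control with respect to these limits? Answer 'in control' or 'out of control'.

in control

All 6 points lie within [390, 694].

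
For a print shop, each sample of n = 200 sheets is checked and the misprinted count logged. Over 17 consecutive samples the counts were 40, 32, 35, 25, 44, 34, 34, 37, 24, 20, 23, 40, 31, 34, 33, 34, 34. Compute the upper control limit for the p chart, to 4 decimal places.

p̄ = Σdᵢ / (k·n) = 554 / (17 × 200) = 0.16294
UCL = p̄ + 3·√(p̄(1−p̄)/n) = 0.16294 + 3 × √(0.16294×0.83706/200) = 0.16294 + 3 × 0.02611 = 0.24128

0.2413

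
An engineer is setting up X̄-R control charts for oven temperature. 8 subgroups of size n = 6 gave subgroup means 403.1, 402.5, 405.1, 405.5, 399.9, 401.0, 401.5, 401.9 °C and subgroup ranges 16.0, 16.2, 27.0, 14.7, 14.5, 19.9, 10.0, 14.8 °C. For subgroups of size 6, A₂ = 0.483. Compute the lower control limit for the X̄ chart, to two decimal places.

X̄̄ = (403.1 + 402.5 + 405.1 + 405.5 + 399.9 + 401.0 + 401.5 + 401.9) / 8 = 3220.5000 / 8 = 402.5625
R̄ = (16.0 + 16.2 + 27.0 + 14.7 + 14.5 + 19.9 + 10.0 + 14.8) / 8 = 133.1000 / 8 = 16.6375
LCL = X̄̄ − A₂·R̄ = 402.5625 − 0.483 × 16.6375 = 394.5266

394.53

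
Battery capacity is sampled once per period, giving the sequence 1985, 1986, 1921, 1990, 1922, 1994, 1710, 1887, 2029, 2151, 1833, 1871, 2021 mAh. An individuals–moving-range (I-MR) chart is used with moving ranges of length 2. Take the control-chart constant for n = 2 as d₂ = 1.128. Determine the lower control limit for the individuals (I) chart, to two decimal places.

1612.38

X̄ = (1985 + 1986 + 1921 + 1990 + 1922 + 1994 + 1710 + 1887 + 2029 + 2151 + 1833 + 1871 + 2021) / 13 = 1946.1538
Moving ranges: 1, 65, 69, 68, 72, 284, 177, 142, 122, 318, 38, 150; M̄R̄ = 1506.0000 / 12 = 125.5000
LCL = X̄ − 3·M̄R̄/d₂ = 1946.1538 − 3 × 125.5000 / 1.128 = 1612.3773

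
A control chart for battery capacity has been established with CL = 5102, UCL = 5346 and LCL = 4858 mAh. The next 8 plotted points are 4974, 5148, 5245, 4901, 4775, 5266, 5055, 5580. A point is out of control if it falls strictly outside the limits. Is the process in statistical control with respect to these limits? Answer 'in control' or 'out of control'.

Compare each point to [4858, 5346]: sample 5 = 4775 < LCL; sample 8 = 5580 > UCL.

out of control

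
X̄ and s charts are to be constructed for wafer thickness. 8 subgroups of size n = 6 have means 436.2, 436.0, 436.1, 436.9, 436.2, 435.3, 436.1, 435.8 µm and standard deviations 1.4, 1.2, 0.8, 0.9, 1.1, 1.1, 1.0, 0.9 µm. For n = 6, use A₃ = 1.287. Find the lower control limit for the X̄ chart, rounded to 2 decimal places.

434.72

X̄̄ = (436.2 + 436.0 + 436.1 + 436.9 + 436.2 + 435.3 + 436.1 + 435.8) / 8 = 436.0750
s̄ = (1.4 + 1.2 + 0.8 + 0.9 + 1.1 + 1.1 + 1.0 + 0.9) / 8 = 1.0500
LCL = X̄̄ − A₃·s̄ = 436.0750 − 1.287 × 1.0500 = 434.7236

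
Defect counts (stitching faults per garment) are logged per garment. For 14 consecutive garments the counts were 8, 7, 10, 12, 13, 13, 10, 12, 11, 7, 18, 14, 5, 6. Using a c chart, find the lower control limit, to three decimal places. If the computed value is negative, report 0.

0.741

c̄ = (8 + 7 + 10 + 12 + 13 + 13 + 10 + 12 + 11 + 7 + 18 + 14 + 5 + 6) / 14 = 146 / 14 = 10.4286
LCL = c̄ − 3√c̄ = 10.4286 − 3 × 3.2293 = 0.7406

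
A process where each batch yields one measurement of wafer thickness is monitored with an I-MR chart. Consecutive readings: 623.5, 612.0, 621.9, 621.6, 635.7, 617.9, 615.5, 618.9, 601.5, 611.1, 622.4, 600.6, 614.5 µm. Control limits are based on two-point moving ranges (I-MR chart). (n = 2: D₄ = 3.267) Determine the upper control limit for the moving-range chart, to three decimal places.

Moving ranges: 11.5, 9.9, 0.3, 14.1, 17.8, 2.4, 3.4, 17.4, 9.6, 11.3, 21.8, 13.9; M̄R̄ = 133.4000 / 12 = 11.1167
UCL_MR = D₄·M̄R̄ = 3.267 × 11.1167 = 36.3182

36.318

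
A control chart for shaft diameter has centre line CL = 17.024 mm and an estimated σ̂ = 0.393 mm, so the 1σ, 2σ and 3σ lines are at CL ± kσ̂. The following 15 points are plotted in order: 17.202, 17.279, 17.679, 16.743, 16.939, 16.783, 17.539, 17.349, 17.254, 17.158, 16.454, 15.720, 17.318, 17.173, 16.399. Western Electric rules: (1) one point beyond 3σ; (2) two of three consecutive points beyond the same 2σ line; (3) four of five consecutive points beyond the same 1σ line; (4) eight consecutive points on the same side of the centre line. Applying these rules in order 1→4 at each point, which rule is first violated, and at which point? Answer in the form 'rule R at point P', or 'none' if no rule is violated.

Zone of each point (C = within 1σ̂, B = 1σ̂–2σ̂, A = 2σ̂–3σ̂, * = beyond 3σ̂; sign = side of CL): 1:+C, 2:+C, 3:+B, 4:-C, 5:-C, 6:-C, 7:+B, 8:+C, 9:+C, 10:+C, 11:-B, 12:-*, 13:+C, 14:+C, 15:-B
Rule 1 (one point beyond the 3σ limits) is satisfied at point 12.

rule 1 at point 12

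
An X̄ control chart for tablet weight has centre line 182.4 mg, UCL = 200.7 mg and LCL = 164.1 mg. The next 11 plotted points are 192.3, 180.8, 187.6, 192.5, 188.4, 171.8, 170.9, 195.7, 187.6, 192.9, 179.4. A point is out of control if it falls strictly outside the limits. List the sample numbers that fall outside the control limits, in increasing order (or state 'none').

none

All 11 points lie within [164.1, 200.7].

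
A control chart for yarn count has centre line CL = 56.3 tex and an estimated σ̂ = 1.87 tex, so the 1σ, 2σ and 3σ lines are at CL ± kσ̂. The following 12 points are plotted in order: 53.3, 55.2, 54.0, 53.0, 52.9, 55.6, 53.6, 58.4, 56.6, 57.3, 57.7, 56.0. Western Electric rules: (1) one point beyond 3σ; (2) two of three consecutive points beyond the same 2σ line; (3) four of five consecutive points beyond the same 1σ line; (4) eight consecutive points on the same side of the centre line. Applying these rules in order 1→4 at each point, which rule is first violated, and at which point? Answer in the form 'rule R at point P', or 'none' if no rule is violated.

Zone of each point (C = within 1σ̂, B = 1σ̂–2σ̂, A = 2σ̂–3σ̂, * = beyond 3σ̂; sign = side of CL): 1:-B, 2:-C, 3:-B, 4:-B, 5:-B, 6:-C, 7:-B, 8:+B, 9:+C, 10:+C, 11:+C, 12:-C
Rule 3 (four of five consecutive points beyond the same 1σ limit) is satisfied at point 5.

rule 3 at point 5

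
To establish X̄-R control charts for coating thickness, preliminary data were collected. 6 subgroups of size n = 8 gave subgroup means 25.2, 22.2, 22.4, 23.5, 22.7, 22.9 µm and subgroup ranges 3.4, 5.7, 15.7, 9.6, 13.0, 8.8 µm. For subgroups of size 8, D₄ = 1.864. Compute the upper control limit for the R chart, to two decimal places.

R̄ = (3.4 + 5.7 + 15.7 + 9.6 + 13.0 + 8.8) / 6 = 56.2000 / 6 = 9.3667
UCL_R = D₄·R̄ = 1.864 × 9.3667 = 17.4595

17.46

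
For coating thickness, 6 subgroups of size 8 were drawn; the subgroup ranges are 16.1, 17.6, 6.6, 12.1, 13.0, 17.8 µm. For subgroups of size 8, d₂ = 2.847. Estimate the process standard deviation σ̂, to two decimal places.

4.87

R̄ = (16.1 + 17.6 + 6.6 + 12.1 + 13.0 + 17.8) / 6 = 13.8667
σ̂ = R̄ / d₂ = 13.8667 / 2.847 = 4.8706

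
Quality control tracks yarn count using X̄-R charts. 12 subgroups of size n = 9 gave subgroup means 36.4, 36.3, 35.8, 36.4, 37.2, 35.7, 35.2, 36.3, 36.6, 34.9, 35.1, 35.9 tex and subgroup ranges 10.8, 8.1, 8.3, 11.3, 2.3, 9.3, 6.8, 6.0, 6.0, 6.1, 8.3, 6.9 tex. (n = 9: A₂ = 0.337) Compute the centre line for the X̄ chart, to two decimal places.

35.98

X̄̄ = (36.4 + 36.3 + 35.8 + 36.4 + 37.2 + 35.7 + 35.2 + 36.3 + 36.6 + 34.9 + 35.1 + 35.9) / 12 = 431.8000 / 12 = 35.9833
CL = X̄̄ = 35.9833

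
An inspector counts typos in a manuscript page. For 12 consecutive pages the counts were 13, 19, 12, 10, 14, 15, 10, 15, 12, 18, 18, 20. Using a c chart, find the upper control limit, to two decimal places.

26.16

c̄ = (13 + 19 + 12 + 10 + 14 + 15 + 10 + 15 + 12 + 18 + 18 + 20) / 12 = 176 / 12 = 14.6667
UCL = c̄ + 3√c̄ = 14.6667 + 3 × √14.6667 = 14.6667 + 3 × 3.8297 = 26.1558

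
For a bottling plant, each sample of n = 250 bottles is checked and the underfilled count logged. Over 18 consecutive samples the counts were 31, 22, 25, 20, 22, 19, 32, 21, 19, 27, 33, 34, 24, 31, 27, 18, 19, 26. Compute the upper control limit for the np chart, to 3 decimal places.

39.230

p̄ = Σdᵢ / (k·n) = 450 / (18 × 250) = 0.10000
UCL = np̄ + 3·√(np̄(1−p̄)) = 25.0000 + 3 × √(25.0000×0.90000) = 25.0000 + 3 × 4.7434 = 39.2302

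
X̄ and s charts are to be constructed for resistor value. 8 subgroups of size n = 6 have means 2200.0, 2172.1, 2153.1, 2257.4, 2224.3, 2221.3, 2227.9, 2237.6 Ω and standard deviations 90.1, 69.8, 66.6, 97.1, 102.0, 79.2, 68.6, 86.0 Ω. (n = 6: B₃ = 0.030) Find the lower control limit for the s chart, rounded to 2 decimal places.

2.47

s̄ = (90.1 + 69.8 + 66.6 + 97.1 + 102.0 + 79.2 + 68.6 + 86.0) / 8 = 82.4250
LCL_s = B₃·s̄ = 0.030 × 82.4250 = 2.4728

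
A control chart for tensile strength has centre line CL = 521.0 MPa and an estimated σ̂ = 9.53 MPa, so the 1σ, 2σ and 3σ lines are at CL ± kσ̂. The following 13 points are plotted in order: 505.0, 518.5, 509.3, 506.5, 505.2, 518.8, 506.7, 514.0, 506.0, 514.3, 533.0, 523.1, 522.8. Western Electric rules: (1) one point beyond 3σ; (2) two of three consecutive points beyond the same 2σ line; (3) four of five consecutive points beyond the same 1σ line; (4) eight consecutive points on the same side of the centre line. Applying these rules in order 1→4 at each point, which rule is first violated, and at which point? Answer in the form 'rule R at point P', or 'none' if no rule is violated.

rule 3 at point 5

Zone of each point (C = within 1σ̂, B = 1σ̂–2σ̂, A = 2σ̂–3σ̂, * = beyond 3σ̂; sign = side of CL): 1:-B, 2:-C, 3:-B, 4:-B, 5:-B, 6:-C, 7:-B, 8:-C, 9:-B, 10:-C, 11:+B, 12:+C, 13:+C
Rule 3 (four of five consecutive points beyond the same 1σ limit) is satisfied at point 5.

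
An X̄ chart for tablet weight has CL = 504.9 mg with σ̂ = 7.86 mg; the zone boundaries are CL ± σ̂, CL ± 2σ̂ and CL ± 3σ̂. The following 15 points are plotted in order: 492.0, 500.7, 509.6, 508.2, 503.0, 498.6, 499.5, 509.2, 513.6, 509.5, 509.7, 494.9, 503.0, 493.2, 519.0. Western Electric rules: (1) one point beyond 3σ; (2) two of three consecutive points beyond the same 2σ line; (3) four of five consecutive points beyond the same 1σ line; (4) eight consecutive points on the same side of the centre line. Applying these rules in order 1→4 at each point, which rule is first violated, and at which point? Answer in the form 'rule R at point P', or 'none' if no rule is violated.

Zone of each point (C = within 1σ̂, B = 1σ̂–2σ̂, A = 2σ̂–3σ̂, * = beyond 3σ̂; sign = side of CL): 1:-B, 2:-C, 3:+C, 4:+C, 5:-C, 6:-C, 7:-C, 8:+C, 9:+B, 10:+C, 11:+C, 12:-B, 13:-C, 14:-B, 15:+B
No rule fires across all 15 points.

none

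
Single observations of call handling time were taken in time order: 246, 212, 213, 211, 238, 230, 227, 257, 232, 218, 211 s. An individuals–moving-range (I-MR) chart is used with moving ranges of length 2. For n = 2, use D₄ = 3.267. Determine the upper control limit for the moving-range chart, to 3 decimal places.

49.332

Moving ranges: 34, 1, 2, 27, 8, 3, 30, 25, 14, 7; M̄R̄ = 151.0000 / 10 = 15.1000
UCL_MR = D₄·M̄R̄ = 3.267 × 15.1000 = 49.3317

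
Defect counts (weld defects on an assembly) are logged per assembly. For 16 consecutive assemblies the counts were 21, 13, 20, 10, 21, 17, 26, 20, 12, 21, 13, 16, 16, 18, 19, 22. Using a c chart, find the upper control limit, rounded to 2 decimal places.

30.47

c̄ = (21 + 13 + 20 + 10 + 21 + 17 + 26 + 20 + 12 + 21 + 13 + 16 + 16 + 18 + 19 + 22) / 16 = 285 / 16 = 17.8125
UCL = c̄ + 3√c̄ = 17.8125 + 3 × √17.8125 = 17.8125 + 3 × 4.2205 = 30.4740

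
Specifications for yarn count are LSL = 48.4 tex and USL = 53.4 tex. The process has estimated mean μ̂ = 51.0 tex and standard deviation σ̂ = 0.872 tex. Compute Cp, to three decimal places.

0.956

Cp = (USL − LSL) / (6σ̂) = (53.4 − 48.4) / (6 × 0.872) = 5.0000 / 5.2320 = 0.9557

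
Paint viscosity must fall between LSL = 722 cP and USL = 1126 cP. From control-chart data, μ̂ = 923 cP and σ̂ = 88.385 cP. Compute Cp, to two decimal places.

0.76

Cp = (USL − LSL) / (6σ̂) = (1126 − 722) / (6 × 88.385) = 404.0000 / 530.3100 = 0.7618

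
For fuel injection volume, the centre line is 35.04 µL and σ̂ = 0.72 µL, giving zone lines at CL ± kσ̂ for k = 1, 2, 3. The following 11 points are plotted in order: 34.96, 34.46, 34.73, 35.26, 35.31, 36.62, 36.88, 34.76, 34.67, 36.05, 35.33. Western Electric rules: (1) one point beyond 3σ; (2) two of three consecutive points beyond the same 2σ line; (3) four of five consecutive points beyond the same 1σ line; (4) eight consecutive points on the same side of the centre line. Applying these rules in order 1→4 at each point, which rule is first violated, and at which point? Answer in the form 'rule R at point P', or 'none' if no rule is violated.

rule 2 at point 7

Zone of each point (C = within 1σ̂, B = 1σ̂–2σ̂, A = 2σ̂–3σ̂, * = beyond 3σ̂; sign = side of CL): 1:-C, 2:-C, 3:-C, 4:+C, 5:+C, 6:+A, 7:+A, 8:-C, 9:-C, 10:+B, 11:+C
Rule 2 (two of three consecutive points beyond the same 2σ limit) is satisfied at point 7.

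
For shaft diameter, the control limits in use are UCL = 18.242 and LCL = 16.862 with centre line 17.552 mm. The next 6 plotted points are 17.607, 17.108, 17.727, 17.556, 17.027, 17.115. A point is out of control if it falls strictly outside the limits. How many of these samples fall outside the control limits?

0

All 6 points lie within [16.862, 18.242].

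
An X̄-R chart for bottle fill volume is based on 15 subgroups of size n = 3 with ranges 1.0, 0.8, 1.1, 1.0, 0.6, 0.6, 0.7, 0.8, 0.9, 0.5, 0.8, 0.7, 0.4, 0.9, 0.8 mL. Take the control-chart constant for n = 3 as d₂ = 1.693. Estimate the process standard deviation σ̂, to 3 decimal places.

0.457

R̄ = (1.0 + 0.8 + 1.1 + 1.0 + 0.6 + 0.6 + 0.7 + 0.8 + 0.9 + 0.5 + 0.8 + 0.7 + 0.4 + 0.9 + 0.8) / 15 = 0.7733
σ̂ = R̄ / d₂ = 0.7733 / 1.693 = 0.4568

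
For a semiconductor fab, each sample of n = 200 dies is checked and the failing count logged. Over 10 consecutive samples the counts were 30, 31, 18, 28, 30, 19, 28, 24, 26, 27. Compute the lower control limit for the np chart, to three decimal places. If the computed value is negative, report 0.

p̄ = Σdᵢ / (k·n) = 261 / (10 × 200) = 0.13050
LCL = np̄ − 3·√(np̄(1−p̄)) = 26.1000 − 3 × 4.7638 = 11.8085

11.809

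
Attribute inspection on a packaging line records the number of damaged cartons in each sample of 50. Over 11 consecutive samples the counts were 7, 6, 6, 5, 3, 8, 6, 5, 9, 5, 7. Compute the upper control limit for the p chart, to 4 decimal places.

0.2606

p̄ = Σdᵢ / (k·n) = 67 / (11 × 50) = 0.12182
UCL = p̄ + 3·√(p̄(1−p̄)/n) = 0.12182 + 3 × √(0.12182×0.87818/50) = 0.12182 + 3 × 0.04626 = 0.26058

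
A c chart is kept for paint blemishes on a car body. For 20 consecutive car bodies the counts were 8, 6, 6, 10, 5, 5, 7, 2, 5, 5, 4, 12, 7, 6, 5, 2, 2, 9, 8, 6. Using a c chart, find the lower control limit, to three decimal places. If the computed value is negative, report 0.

0.000

c̄ = (8 + 6 + 6 + 10 + 5 + 5 + 7 + 2 + 5 + 5 + 4 + 12 + 7 + 6 + 5 + 2 + 2 + 9 + 8 + 6) / 20 = 120 / 20 = 6.0000
LCL = c̄ − 3√c̄ = 6.0000 − 3 × 2.4495 = -1.3485 → 0 (cannot be negative)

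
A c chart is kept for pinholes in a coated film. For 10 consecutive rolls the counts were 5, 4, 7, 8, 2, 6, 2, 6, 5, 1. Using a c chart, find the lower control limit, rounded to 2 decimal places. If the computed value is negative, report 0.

0.00

c̄ = (5 + 4 + 7 + 8 + 2 + 6 + 2 + 6 + 5 + 1) / 10 = 46 / 10 = 4.6000
LCL = c̄ − 3√c̄ = 4.6000 − 3 × 2.1448 = -1.8343 → 0 (cannot be negative)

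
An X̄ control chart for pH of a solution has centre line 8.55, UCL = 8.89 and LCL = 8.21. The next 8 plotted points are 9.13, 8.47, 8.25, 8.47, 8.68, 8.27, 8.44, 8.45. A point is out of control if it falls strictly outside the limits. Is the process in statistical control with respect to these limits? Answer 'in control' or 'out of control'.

Compare each point to [8.21, 8.89]: sample 1 = 9.13 > UCL.

out of control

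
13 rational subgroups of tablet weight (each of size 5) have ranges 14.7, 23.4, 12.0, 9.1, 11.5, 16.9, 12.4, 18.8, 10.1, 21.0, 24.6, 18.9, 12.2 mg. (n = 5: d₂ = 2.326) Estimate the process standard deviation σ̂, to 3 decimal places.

R̄ = (14.7 + 23.4 + 12.0 + 9.1 + 11.5 + 16.9 + 12.4 + 18.8 + 10.1 + 21.0 + 24.6 + 18.9 + 12.2) / 13 = 15.8154
σ̂ = R̄ / d₂ = 15.8154 / 2.326 = 6.7994

6.799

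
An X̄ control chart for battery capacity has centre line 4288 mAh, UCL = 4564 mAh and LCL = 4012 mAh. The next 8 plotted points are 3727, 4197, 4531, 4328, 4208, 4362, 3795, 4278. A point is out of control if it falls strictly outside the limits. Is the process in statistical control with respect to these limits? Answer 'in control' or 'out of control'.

Compare each point to [4012, 4564]: sample 1 = 3727 < LCL; sample 7 = 3795 < LCL.

out of control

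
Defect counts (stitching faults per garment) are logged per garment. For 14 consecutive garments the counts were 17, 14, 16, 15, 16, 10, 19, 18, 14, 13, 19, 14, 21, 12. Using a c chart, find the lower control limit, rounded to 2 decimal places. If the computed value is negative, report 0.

c̄ = (17 + 14 + 16 + 15 + 16 + 10 + 19 + 18 + 14 + 13 + 19 + 14 + 21 + 12) / 14 = 218 / 14 = 15.5714
LCL = c̄ − 3√c̄ = 15.5714 − 3 × 3.9461 = 3.7332

3.73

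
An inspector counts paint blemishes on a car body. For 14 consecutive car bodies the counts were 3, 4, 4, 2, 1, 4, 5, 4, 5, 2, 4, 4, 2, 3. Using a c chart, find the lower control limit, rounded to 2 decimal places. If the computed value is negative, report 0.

0.00

c̄ = (3 + 4 + 4 + 2 + 1 + 4 + 5 + 4 + 5 + 2 + 4 + 4 + 2 + 3) / 14 = 47 / 14 = 3.3571
LCL = c̄ − 3√c̄ = 3.3571 − 3 × 1.8323 = -2.1396 → 0 (cannot be negative)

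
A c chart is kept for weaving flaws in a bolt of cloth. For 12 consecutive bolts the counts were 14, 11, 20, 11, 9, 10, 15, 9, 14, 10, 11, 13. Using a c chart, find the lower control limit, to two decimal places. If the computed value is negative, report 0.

c̄ = (14 + 11 + 20 + 11 + 9 + 10 + 15 + 9 + 14 + 10 + 11 + 13) / 12 = 147 / 12 = 12.2500
LCL = c̄ − 3√c̄ = 12.2500 − 3 × 3.5000 = 1.7500

1.75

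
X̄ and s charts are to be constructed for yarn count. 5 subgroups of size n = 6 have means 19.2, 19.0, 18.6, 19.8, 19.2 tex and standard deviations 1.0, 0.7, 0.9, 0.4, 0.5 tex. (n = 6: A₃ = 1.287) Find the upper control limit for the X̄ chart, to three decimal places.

20.061

X̄̄ = (19.2 + 19.0 + 18.6 + 19.8 + 19.2) / 5 = 19.1600
s̄ = (1.0 + 0.7 + 0.9 + 0.4 + 0.5) / 5 = 0.7000
UCL = X̄̄ + A₃·s̄ = 19.1600 + 1.287 × 0.7000 = 20.0609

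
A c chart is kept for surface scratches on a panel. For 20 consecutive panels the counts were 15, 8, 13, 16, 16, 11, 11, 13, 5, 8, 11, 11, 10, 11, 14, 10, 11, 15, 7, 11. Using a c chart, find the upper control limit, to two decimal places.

c̄ = (15 + 8 + 13 + 16 + 16 + 11 + 11 + 13 + 5 + 8 + 11 + 11 + 10 + 11 + 14 + 10 + 11 + 15 + 7 + 11) / 20 = 227 / 20 = 11.3500
UCL = c̄ + 3√c̄ = 11.3500 + 3 × √11.3500 = 11.3500 + 3 × 3.3690 = 21.4569

21.46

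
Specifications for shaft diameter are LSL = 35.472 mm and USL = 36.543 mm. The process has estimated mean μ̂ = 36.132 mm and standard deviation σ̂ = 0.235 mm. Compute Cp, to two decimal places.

0.76

Cp = (USL − LSL) / (6σ̂) = (36.543 − 35.472) / (6 × 0.235) = 1.0710 / 1.4100 = 0.7596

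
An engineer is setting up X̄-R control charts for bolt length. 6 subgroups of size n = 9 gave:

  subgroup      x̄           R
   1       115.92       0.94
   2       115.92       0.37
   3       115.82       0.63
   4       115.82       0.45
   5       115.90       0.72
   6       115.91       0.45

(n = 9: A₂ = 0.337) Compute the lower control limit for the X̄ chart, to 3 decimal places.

115.682

X̄̄ = (115.92 + 115.92 + 115.82 + 115.82 + 115.90 + 115.91) / 6 = 695.2900 / 6 = 115.8817
R̄ = (0.94 + 0.37 + 0.63 + 0.45 + 0.72 + 0.45) / 6 = 3.5600 / 6 = 0.5933
LCL = X̄̄ − A₂·R̄ = 115.8817 − 0.337 × 0.5933 = 115.6817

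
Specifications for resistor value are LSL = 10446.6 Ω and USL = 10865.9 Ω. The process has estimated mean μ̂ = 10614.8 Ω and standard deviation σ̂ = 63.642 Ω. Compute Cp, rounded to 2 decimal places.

1.10

Cp = (USL − LSL) / (6σ̂) = (10865.9 − 10446.6) / (6 × 63.642) = 419.3000 / 381.8520 = 1.0981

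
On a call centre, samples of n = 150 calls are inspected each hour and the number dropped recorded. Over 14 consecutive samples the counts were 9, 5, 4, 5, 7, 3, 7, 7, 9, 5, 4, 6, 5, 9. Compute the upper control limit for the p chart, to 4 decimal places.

0.0887

p̄ = Σdᵢ / (k·n) = 85 / (14 × 150) = 0.04048
UCL = p̄ + 3·√(p̄(1−p̄)/n) = 0.04048 + 3 × √(0.04048×0.95952/150) = 0.04048 + 3 × 0.01609 = 0.08875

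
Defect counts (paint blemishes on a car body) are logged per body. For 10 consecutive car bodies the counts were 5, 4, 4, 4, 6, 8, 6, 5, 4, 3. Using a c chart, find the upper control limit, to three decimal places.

11.541

c̄ = (5 + 4 + 4 + 4 + 6 + 8 + 6 + 5 + 4 + 3) / 10 = 49 / 10 = 4.9000
UCL = c̄ + 3√c̄ = 4.9000 + 3 × √4.9000 = 4.9000 + 3 × 2.2136 = 11.5408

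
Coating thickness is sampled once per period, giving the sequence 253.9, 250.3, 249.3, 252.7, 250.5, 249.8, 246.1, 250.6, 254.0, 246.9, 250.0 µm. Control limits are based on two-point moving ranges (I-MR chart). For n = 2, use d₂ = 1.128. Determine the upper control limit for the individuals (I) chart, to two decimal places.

259.07

X̄ = (253.9 + 250.3 + 249.3 + 252.7 + 250.5 + 249.8 + 246.1 + 250.6 + 254.0 + 246.9 + 250.0) / 11 = 250.3727
Moving ranges: 3.6, 1.0, 3.4, 2.2, 0.7, 3.7, 4.5, 3.4, 7.1, 3.1; M̄R̄ = 32.7000 / 10 = 3.2700
UCL = X̄ + 3·M̄R̄/d₂ = 250.3727 + 3 × 3.2700 / 1.128 = 259.0695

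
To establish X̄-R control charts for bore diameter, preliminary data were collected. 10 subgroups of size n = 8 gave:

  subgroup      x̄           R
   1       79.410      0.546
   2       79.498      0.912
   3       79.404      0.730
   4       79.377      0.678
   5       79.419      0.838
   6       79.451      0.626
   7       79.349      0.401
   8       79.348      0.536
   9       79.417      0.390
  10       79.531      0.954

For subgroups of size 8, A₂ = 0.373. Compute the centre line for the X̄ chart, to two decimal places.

X̄̄ = (79.410 + 79.498 + 79.404 + 79.377 + 79.419 + 79.451 + 79.349 + 79.348 + 79.417 + 79.531) / 10 = 794.2040 / 10 = 79.4204
CL = X̄̄ = 79.4204

79.42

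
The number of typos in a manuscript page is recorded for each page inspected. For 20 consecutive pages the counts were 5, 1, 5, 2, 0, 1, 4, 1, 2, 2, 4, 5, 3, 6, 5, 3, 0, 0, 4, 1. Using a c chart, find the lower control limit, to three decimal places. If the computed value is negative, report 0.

c̄ = (5 + 1 + 5 + 2 + 0 + 1 + 4 + 1 + 2 + 2 + 4 + 5 + 3 + 6 + 5 + 3 + 0 + 0 + 4 + 1) / 20 = 54 / 20 = 2.7000
LCL = c̄ − 3√c̄ = 2.7000 − 3 × 1.6432 = -2.2295 → 0 (cannot be negative)

0.000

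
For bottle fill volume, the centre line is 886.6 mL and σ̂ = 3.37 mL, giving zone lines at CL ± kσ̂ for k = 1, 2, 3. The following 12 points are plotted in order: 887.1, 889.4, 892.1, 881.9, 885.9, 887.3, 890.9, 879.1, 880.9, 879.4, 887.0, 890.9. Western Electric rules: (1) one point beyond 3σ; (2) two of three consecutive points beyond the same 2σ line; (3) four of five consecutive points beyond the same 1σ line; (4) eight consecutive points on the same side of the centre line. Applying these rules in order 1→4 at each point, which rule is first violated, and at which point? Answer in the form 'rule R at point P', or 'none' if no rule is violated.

rule 2 at point 10

Zone of each point (C = within 1σ̂, B = 1σ̂–2σ̂, A = 2σ̂–3σ̂, * = beyond 3σ̂; sign = side of CL): 1:+C, 2:+C, 3:+B, 4:-B, 5:-C, 6:+C, 7:+B, 8:-A, 9:-B, 10:-A, 11:+C, 12:+B
Rule 2 (two of three consecutive points beyond the same 2σ limit) is satisfied at point 10.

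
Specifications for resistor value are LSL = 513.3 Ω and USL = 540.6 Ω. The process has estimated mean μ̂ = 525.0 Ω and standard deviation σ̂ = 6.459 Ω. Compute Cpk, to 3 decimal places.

0.604

Cpu = (USL − μ̂) / (3σ̂) = (540.6 − 525.0) / (3 × 6.459) = 0.8051; Cpl = (μ̂ − LSL) / (3σ̂) = (525.0 − 513.3) / (3 × 6.459) = 0.6038; Cpk = min(Cpu, Cpl) = 0.6038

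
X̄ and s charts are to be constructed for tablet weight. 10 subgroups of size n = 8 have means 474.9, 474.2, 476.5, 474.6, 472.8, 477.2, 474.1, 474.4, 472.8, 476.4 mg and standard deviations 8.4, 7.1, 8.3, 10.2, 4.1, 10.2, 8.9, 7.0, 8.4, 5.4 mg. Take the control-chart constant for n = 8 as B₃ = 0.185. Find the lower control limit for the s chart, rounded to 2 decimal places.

s̄ = (8.4 + 7.1 + 8.3 + 10.2 + 4.1 + 10.2 + 8.9 + 7.0 + 8.4 + 5.4) / 10 = 7.8000
LCL_s = B₃·s̄ = 0.185 × 7.8000 = 1.4430

1.44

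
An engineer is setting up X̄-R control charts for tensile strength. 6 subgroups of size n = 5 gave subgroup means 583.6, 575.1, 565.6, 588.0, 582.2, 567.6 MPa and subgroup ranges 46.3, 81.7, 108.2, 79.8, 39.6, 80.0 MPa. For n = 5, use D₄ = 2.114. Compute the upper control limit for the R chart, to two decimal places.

R̄ = (46.3 + 81.7 + 108.2 + 79.8 + 39.6 + 80.0) / 6 = 435.6000 / 6 = 72.6000
UCL_R = D₄·R̄ = 2.114 × 72.6000 = 153.4764

153.48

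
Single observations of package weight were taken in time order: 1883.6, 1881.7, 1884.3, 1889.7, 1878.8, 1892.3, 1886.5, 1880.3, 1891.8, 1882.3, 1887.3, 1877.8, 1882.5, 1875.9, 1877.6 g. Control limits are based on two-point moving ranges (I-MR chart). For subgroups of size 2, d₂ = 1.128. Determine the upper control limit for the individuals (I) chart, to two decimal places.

X̄ = (1883.6 + 1881.7 + 1884.3 + 1889.7 + 1878.8 + 1892.3 + 1886.5 + 1880.3 + 1891.8 + 1882.3 + 1887.3 + 1877.8 + 1882.5 + 1875.9 + 1877.6) / 15 = 1883.4933
Moving ranges: 1.9, 2.6, 5.4, 10.9, 13.5, 5.8, 6.2, 11.5, 9.5, 5.0, 9.5, 4.7, 6.6, 1.7; M̄R̄ = 94.8000 / 14 = 6.7714
UCL = X̄ + 3·M̄R̄/d₂ = 1883.4933 + 3 × 6.7714 / 1.128 = 1901.5025

1901.50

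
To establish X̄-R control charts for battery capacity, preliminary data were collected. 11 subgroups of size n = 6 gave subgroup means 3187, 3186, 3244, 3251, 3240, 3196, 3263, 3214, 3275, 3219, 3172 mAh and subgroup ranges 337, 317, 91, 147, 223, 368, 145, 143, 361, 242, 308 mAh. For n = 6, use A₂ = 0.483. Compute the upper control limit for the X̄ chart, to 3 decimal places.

3340.219

X̄̄ = (3187 + 3186 + 3244 + 3251 + 3240 + 3196 + 3263 + 3214 + 3275 + 3219 + 3172) / 11 = 35447.0000 / 11 = 3222.4545
R̄ = (337 + 317 + 91 + 147 + 223 + 368 + 145 + 143 + 361 + 242 + 308) / 11 = 2682.0000 / 11 = 243.8182
UCL = X̄̄ + A₂·R̄ = 3222.4545 + 0.483 × 243.8182 = 3340.2187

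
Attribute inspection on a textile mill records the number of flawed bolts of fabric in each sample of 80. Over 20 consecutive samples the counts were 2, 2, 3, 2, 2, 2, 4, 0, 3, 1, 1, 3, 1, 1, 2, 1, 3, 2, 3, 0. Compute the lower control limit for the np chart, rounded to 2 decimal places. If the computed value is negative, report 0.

p̄ = Σdᵢ / (k·n) = 38 / (20 × 80) = 0.02375
LCL = np̄ − 3·√(np̄(1−p̄)) = 1.9000 − 3 × 1.3619 = -2.1858 → 0 (negative, so LCL = 0)

0.00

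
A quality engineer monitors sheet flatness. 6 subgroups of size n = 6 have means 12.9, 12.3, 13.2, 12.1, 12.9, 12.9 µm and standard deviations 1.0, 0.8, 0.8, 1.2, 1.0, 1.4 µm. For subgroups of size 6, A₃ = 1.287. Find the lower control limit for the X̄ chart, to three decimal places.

11.387

X̄̄ = (12.9 + 12.3 + 13.2 + 12.1 + 12.9 + 12.9) / 6 = 12.7167
s̄ = (1.0 + 0.8 + 0.8 + 1.2 + 1.0 + 1.4) / 6 = 1.0333
LCL = X̄̄ − A₃·s̄ = 12.7167 − 1.287 × 1.0333 = 11.3868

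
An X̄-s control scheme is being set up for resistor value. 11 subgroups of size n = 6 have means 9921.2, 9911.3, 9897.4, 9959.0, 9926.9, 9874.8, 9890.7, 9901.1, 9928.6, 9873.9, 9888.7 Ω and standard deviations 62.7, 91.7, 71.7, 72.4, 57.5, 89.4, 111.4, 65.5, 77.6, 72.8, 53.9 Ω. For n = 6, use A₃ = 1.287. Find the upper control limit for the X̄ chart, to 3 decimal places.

10003.403

X̄̄ = (9921.2 + 9911.3 + 9897.4 + 9959.0 + 9926.9 + 9874.8 + 9890.7 + 9901.1 + 9928.6 + 9873.9 + 9888.7) / 11 = 9906.6909
s̄ = (62.7 + 91.7 + 71.7 + 72.4 + 57.5 + 89.4 + 111.4 + 65.5 + 77.6 + 72.8 + 53.9) / 11 = 75.1455
UCL = X̄̄ + A₃·s̄ = 9906.6909 + 1.287 × 75.1455 = 10003.4031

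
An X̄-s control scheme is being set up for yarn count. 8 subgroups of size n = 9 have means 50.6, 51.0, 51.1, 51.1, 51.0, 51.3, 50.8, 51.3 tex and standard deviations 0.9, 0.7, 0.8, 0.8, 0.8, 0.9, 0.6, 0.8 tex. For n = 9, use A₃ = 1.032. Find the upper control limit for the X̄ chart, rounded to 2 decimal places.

51.84

X̄̄ = (50.6 + 51.0 + 51.1 + 51.1 + 51.0 + 51.3 + 50.8 + 51.3) / 8 = 51.0250
s̄ = (0.9 + 0.7 + 0.8 + 0.8 + 0.8 + 0.9 + 0.6 + 0.8) / 8 = 0.7875
UCL = X̄̄ + A₃·s̄ = 51.0250 + 1.032 × 0.7875 = 51.8377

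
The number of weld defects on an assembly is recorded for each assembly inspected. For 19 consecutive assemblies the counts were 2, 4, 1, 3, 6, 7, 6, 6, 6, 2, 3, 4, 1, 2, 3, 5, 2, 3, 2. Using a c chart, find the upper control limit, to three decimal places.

c̄ = (2 + 4 + 1 + 3 + 6 + 7 + 6 + 6 + 6 + 2 + 3 + 4 + 1 + 2 + 3 + 5 + 2 + 3 + 2) / 19 = 68 / 19 = 3.5789
UCL = c̄ + 3√c̄ = 3.5789 + 3 × √3.5789 = 3.5789 + 3 × 1.8918 = 9.2544

9.254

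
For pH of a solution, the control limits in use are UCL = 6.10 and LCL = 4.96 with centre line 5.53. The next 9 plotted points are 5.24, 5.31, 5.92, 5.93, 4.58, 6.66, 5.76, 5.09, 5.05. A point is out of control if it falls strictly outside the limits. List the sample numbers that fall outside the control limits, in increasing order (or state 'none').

Compare each point to [4.96, 6.10]: sample 5 = 4.58 < LCL; sample 6 = 6.66 > UCL.

5, 6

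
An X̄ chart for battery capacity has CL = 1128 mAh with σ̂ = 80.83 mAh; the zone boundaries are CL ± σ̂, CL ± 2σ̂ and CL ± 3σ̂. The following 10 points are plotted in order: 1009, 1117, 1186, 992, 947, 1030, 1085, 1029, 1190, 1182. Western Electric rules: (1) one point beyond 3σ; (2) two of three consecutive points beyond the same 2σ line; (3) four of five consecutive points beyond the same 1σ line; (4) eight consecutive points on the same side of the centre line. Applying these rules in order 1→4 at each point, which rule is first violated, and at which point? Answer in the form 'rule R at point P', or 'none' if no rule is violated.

Zone of each point (C = within 1σ̂, B = 1σ̂–2σ̂, A = 2σ̂–3σ̂, * = beyond 3σ̂; sign = side of CL): 1:-B, 2:-C, 3:+C, 4:-B, 5:-A, 6:-B, 7:-C, 8:-B, 9:+C, 10:+C
Rule 3 (four of five consecutive points beyond the same 1σ limit) is satisfied at point 8.

rule 3 at point 8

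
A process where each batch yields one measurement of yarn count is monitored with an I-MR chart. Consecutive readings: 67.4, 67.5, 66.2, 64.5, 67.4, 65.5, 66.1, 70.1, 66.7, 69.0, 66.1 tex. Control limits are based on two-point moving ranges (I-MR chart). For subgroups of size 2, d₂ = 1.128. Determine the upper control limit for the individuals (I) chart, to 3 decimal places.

72.566

X̄ = (67.4 + 67.5 + 66.2 + 64.5 + 67.4 + 65.5 + 66.1 + 70.1 + 66.7 + 69.0 + 66.1) / 11 = 66.9545
Moving ranges: 0.1, 1.3, 1.7, 2.9, 1.9, 0.6, 4.0, 3.4, 2.3, 2.9; M̄R̄ = 21.1000 / 10 = 2.1100
UCL = X̄ + 3·M̄R̄/d₂ = 66.9545 + 3 × 2.1100 / 1.128 = 72.5662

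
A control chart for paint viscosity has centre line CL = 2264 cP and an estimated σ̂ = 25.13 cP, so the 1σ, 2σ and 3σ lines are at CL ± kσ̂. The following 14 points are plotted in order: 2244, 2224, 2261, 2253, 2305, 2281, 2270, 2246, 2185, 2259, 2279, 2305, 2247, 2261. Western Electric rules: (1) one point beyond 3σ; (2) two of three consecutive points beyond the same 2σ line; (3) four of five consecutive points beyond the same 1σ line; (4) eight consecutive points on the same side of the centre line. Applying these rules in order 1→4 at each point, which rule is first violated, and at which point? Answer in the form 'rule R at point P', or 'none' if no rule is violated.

rule 1 at point 9

Zone of each point (C = within 1σ̂, B = 1σ̂–2σ̂, A = 2σ̂–3σ̂, * = beyond 3σ̂; sign = side of CL): 1:-C, 2:-B, 3:-C, 4:-C, 5:+B, 6:+C, 7:+C, 8:-C, 9:-*, 10:-C, 11:+C, 12:+B, 13:-C, 14:-C
Rule 1 (one point beyond the 3σ limits) is satisfied at point 9.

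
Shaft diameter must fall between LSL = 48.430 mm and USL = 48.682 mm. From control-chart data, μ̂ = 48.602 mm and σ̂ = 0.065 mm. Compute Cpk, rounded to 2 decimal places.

0.41

Cpu = (USL − μ̂) / (3σ̂) = (48.682 − 48.602) / (3 × 0.065) = 0.4103; Cpl = (μ̂ − LSL) / (3σ̂) = (48.602 − 48.430) / (3 × 0.065) = 0.8821; Cpk = min(Cpu, Cpl) = 0.4103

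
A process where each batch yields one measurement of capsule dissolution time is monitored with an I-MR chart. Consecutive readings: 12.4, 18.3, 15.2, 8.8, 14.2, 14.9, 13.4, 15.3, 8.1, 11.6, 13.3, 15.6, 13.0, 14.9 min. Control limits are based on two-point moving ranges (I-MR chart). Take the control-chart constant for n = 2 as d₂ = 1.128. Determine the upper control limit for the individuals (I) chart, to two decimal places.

X̄ = (12.4 + 18.3 + 15.2 + 8.8 + 14.2 + 14.9 + 13.4 + 15.3 + 8.1 + 11.6 + 13.3 + 15.6 + 13.0 + 14.9) / 14 = 13.5000
Moving ranges: 5.9, 3.1, 6.4, 5.4, 0.7, 1.5, 1.9, 7.2, 3.5, 1.7, 2.3, 2.6, 1.9; M̄R̄ = 44.1000 / 13 = 3.3923
UCL = X̄ + 3·M̄R̄/d₂ = 13.5000 + 3 × 3.3923 / 1.128 = 22.5221

22.52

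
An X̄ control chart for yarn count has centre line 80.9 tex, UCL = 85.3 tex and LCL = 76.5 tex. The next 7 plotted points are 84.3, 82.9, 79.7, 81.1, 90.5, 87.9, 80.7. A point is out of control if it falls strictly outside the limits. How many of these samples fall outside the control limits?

Compare each point to [76.5, 85.3]: sample 5 = 90.5 > UCL; sample 6 = 87.9 > UCL.

2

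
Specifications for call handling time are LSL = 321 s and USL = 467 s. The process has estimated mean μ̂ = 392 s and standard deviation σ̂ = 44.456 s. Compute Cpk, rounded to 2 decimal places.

Cpu = (USL − μ̂) / (3σ̂) = (467 − 392) / (3 × 44.456) = 0.5624; Cpl = (μ̂ − LSL) / (3σ̂) = (392 − 321) / (3 × 44.456) = 0.5324; Cpk = min(Cpu, Cpl) = 0.5324

0.53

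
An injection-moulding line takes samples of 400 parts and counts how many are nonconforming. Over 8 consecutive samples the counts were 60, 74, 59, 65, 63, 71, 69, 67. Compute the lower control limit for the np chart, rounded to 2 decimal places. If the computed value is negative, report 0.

p̄ = Σdᵢ / (k·n) = 528 / (8 × 400) = 0.16500
LCL = np̄ − 3·√(np̄(1−p̄)) = 66.0000 − 3 × 7.4236 = 43.7292

43.73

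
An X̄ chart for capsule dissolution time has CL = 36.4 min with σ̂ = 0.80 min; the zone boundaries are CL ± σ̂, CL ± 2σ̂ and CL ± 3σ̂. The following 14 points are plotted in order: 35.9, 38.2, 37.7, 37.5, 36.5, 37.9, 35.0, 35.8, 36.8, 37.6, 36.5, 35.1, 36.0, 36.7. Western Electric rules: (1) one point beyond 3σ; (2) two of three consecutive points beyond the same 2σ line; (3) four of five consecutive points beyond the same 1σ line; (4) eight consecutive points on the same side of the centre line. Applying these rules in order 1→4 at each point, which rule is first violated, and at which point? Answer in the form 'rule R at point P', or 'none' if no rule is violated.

rule 3 at point 6

Zone of each point (C = within 1σ̂, B = 1σ̂–2σ̂, A = 2σ̂–3σ̂, * = beyond 3σ̂; sign = side of CL): 1:-C, 2:+A, 3:+B, 4:+B, 5:+C, 6:+B, 7:-B, 8:-C, 9:+C, 10:+B, 11:+C, 12:-B, 13:-C, 14:+C
Rule 3 (four of five consecutive points beyond the same 1σ limit) is satisfied at point 6.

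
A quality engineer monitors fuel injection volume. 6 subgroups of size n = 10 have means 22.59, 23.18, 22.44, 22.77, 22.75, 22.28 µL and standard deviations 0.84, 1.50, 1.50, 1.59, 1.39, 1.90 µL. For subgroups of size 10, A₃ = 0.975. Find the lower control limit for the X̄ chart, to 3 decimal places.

21.251

X̄̄ = (22.59 + 23.18 + 22.44 + 22.77 + 22.75 + 22.28) / 6 = 22.6683
s̄ = (0.84 + 1.50 + 1.50 + 1.59 + 1.39 + 1.90) / 6 = 1.4533
LCL = X̄̄ − A₃·s̄ = 22.6683 − 0.975 × 1.4533 = 21.2513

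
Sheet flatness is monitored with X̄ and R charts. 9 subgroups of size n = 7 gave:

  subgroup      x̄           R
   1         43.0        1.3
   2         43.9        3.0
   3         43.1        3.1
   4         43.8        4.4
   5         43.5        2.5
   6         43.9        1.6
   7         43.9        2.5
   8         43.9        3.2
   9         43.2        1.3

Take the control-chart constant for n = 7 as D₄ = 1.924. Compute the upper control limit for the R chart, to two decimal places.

4.90

R̄ = (1.3 + 3.0 + 3.1 + 4.4 + 2.5 + 1.6 + 2.5 + 3.2 + 1.3) / 9 = 22.9000 / 9 = 2.5444
UCL_R = D₄·R̄ = 1.924 × 2.5444 = 4.8955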